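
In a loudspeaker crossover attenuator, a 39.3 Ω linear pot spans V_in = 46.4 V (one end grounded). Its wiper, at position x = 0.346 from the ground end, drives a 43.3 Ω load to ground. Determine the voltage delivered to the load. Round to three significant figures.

Lower segment x·R_p = 13.60 Ω; upper segment (1−x)·R_p = 25.70 Ω.
Lower segment in parallel with the load: 13.60 ‖ 43.3 = 10.35 Ω.
Then V_out = V_in · 10.35/(25.70 + 10.35) = 13.32 V.
(Unloaded: V_out = x·V_in = 16.1 V.)

V_out ≈ 13.3 V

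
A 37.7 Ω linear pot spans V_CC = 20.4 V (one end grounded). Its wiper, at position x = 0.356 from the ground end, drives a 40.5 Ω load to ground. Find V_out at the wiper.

V_out ≈ 5.99 V

Split the track: R_lower = x·R_p = 13.42 Ω, R_upper = (1−x)·R_p = 24.28 Ω.
R_L loads the lower segment: effective lower R = 10.08 Ω.
Loaded-divider output: V_out = 20.4 × 0.2934 = 5.985 V.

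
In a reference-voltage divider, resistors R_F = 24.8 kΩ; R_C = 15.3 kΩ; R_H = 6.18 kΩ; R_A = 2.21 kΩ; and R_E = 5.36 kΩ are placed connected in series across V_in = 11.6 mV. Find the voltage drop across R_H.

V ≈ 1.33 mV

ΣR = 24.8 + 15.3 + 6.18 + 2.21 + 5.36 = 53.85 kΩ.
By the voltage-divider rule, V = 11.6 × 6.180/53.85 = 1.331 mV.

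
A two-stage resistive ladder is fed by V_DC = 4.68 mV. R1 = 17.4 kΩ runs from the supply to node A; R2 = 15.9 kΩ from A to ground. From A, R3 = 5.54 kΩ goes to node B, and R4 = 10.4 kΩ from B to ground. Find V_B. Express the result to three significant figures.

V_B ≈ 0.958 mV

The second stage (R3 + R4 = 15.94 kΩ) loads node A in parallel with R2.
R2 ‖ (R3+R4) = 7.960 kΩ.
V_A = 4.68 × 7.960/(17.4 + 7.960) = 1.469 mV.
V_B = V_A × 0.6524 = 0.9584 mV.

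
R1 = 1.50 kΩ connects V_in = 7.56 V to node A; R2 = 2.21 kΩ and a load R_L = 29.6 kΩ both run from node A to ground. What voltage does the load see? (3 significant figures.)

First combine the lower leg with the load: R2 ‖ R_L = 2.056 kΩ.
Now apply the divider: V_out = 7.56 × 0.5782 = 4.371 V.
(Unloaded it would be 4.50 V; the load pulls it down.)

V_out ≈ 4.37 V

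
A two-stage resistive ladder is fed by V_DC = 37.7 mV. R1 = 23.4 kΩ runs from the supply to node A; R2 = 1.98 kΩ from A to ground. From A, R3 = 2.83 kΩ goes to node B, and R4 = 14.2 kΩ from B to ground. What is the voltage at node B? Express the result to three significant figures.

V_B ≈ 2.21 mV

The second stage (R3 + R4 = 17.03 kΩ) loads node A in parallel with R2.
Effective lower resistance at A: R2 ‖ 17.03 = 1.774 kΩ.
First divider: V_A = V_DC · 1.774/(23.4 + 1.774) = 2.656 mV.
Stage 2 is unloaded, so V_B = V_A · R4/(R3+R4) = 2.656 × 14.2/17.03 = 2.215 mV.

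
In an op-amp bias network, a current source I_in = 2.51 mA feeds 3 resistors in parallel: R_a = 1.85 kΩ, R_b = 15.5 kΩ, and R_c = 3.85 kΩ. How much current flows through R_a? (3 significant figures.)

I ≈ 1.57 mA

Total conductance ΣG = 1/1.85 + 1/15.5 + 1/3.85 = 0.8648 (units of 1/kΩ).
R_a takes the fraction G_k/ΣG = 0.5405/0.8648 = 0.6250, so I = 2.51 × 0.6250 = 1.569 mA.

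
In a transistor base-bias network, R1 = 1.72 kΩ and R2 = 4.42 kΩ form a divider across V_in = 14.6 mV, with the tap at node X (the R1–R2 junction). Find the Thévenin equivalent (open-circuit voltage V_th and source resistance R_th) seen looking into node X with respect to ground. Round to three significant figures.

V_th ≈ 10.5 mV, R_th ≈ 1.24 kΩ

With X open, the divider is unloaded: V_th = 14.6 × 4.42/6.140 = 10.51 mV.
With V_in suppressed (replaced by a short), R_th = R1 ‖ R2 = (1.720 × 4.42)/(1.720 + 4.42) = 1.238 kΩ.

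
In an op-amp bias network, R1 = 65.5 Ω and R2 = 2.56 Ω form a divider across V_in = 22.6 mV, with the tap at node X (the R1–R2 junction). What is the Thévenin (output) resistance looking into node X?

R_th ≈ 2.46 Ω

Looking into X with the source shorted: R_th = R1·R2/(R1+R2) = 65.50 × 2.56/68.06 = 2.464 Ω.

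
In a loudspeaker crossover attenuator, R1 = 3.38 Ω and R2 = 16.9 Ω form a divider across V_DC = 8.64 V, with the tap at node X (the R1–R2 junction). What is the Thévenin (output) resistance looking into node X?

Zeroing V_DC shorts the top of R1 to ground, so R_th = R1 ‖ R2 = 2.817 Ω.

R_th ≈ 2.82 Ω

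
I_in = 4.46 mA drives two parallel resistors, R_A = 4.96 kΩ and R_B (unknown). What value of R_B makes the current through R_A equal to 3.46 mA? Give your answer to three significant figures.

R_B ≈ 17.2 kΩ

In a two-way split, I_A/I_in = R_B/(R_A + R_B).
With f = 0.7758, R_B = R_A · f/(1−f) = 4.96 × 3.460 = 17.16 kΩ.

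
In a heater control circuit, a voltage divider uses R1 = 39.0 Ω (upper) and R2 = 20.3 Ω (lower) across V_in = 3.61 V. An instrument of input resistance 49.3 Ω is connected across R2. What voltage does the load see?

V_out ≈ 0.972 V

R2 ‖ R_L = (20.3 × 49.3)/(20.3 + 49.3) = 14.38 Ω.
Then V_out = V_in · R2'/(R1 + R2') = 3.61 × 14.38/53.38 = 0.9725 V.
(Unloaded it would be 1.24 V; the load pulls it down.)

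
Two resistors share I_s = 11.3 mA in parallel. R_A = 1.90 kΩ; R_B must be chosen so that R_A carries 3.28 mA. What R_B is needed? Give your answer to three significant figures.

The fraction through R_A equals R_B/(R_A+R_B).
With f = 0.2903, R_B = R_A · f/(1−f) = 1.90 × 0.4090 = 0.7771 kΩ.

R_B ≈ 0.777 kΩ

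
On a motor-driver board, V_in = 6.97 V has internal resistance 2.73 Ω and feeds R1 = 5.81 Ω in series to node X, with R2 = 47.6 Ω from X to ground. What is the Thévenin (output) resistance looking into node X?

R1' = 2.73 + 5.81 = 8.540 Ω (source resistance + R1).
With V_in suppressed (replaced by a short), R_th = R1' ‖ R2 = (8.540 × 47.6)/(8.540 + 47.6) = 7.241 Ω.

R_th ≈ 7.24 Ω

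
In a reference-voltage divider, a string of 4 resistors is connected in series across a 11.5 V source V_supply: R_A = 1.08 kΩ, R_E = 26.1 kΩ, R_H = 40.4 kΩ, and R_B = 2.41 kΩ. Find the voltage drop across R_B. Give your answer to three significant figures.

V ≈ 0.396 V

ΣR = 1.08 + 26.1 + 40.4 + 2.41 = 69.99 kΩ.
By the voltage-divider rule, V = 11.5 × 2.410/69.99 = 0.3960 V.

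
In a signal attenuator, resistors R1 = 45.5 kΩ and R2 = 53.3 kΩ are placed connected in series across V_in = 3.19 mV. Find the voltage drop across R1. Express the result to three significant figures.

ΣR = 45.5 + 53.3 = 98.80 kΩ.
Voltage divider: V = V_in · (45.50 / 98.80) = 3.19 × 0.4605 = 1.469 mV.

V ≈ 1.47 mV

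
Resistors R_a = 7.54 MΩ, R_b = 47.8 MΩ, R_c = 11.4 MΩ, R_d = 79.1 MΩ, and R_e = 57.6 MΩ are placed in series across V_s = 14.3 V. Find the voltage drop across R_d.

Series total: ΣR = 7.54 + 47.8 + 11.4 + 79.1 + 57.6 = 203.4 MΩ.
By the voltage-divider rule, V = 14.3 × 79.10/203.4 = 5.560 V.

V ≈ 5.56 V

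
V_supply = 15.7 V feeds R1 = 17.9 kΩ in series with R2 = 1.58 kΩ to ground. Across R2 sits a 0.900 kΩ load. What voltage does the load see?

The load sits in parallel with R2, giving an effective lower resistance R2' = R2·R_L/(R2+R_L) = 0.5734 kΩ.
Now apply the divider: V_out = 15.7 × 0.03104 = 0.4873 V.
(Unloaded it would be 1.27 V; the load pulls it down.)

V_out ≈ 0.487 V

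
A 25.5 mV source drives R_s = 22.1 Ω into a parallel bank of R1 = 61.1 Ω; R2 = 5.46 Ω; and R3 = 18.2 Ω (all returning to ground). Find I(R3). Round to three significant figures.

I ≈ 0.212 mA

Equivalent of the parallel group: R_p = 3.930 Ω.
Node voltage V_A = V_CC · R_p/(R_s + R_p) = 25.5 × 0.1510 = 3.850 mV.
Branch current I = V_A/R3 = 3.850/18.2 = 0.2115 mA.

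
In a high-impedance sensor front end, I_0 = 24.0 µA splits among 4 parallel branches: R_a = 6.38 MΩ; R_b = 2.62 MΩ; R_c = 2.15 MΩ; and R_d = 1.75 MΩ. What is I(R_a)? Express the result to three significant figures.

ΣG = 1/6.38 + 1/2.62 + 1/2.15 + 1/1.75 = 1.575.
R_a takes the fraction G_k/ΣG = 0.1567/1.575 = 0.09952, so I = 24.0 × 0.09952 = 2.388 µA.

I ≈ 2.39 µA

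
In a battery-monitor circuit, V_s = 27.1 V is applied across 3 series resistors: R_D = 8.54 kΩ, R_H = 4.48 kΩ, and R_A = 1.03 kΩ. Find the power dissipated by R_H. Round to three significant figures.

P ≈ 16.7 mW

Series current I = V_s/ΣR = 27.1/14.05 = 1.929 mA.
P(R_H) = I²·R_H = (1.929)² × 4.48 = 16.67 mW.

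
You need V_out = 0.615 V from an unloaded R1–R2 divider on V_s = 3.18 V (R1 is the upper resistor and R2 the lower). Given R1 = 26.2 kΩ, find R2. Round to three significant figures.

The divider ratio is R2/(R1+R2) = 0.615/3.18 = 0.1934.
Rearranging, R2 = R1·k/(1−k) = 26.2 × 0.2398 = 6.282 kΩ.

R2 ≈ 6.28 kΩ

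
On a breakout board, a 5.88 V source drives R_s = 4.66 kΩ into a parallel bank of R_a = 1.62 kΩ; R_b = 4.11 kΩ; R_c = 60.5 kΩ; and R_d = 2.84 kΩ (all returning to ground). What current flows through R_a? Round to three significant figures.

Equivalent of the parallel group: R_p = 0.8135 kΩ.
V_A by voltage divider: V_A = 5.88 × 0.8135/(4.66 + 0.8135) = 0.8739 V.
Branch current I = V_A/R_a = 0.8739/1.62 = 0.5395 mA.

I ≈ 0.539 mA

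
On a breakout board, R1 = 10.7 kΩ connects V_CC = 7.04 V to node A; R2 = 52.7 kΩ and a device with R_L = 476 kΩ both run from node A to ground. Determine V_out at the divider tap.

First combine the lower leg with the load: R2 ‖ R_L = 47.45 kΩ.
Then V_out = V_CC · R2'/(R1 + R2') = 7.04 × 47.45/58.15 = 5.745 V.

V_out ≈ 5.74 V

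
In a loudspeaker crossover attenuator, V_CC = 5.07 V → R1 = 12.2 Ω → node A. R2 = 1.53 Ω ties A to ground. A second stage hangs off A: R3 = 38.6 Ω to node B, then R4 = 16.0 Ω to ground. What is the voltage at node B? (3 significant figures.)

V_B ≈ 0.162 V

Looking into the second stage from A: R3 + R4 = 54.60 Ω appears in parallel with R2.
Effective lower resistance at A: R2 ‖ 54.60 = 1.488 Ω.
So V_A = 5.07 × 0.1087 = 0.5512 V.
V_B = V_A × 0.2930 = 0.1615 V.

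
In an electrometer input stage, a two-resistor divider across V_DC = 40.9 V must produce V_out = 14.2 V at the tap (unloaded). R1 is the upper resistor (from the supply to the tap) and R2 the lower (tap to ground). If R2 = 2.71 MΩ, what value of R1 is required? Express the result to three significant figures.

Required fraction k = V_out/V_DC = 0.3472.
So R1 = R2 · (V_DC/V_out − 1) = 2.71 × (40.9/14.2 − 1) = 2.71 × 1.880 = 5.096 MΩ.

R1 ≈ 5.10 MΩ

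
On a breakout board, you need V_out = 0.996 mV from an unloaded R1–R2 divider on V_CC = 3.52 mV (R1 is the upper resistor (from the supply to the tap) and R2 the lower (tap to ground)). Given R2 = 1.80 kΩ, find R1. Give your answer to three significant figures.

Required fraction k = V_out/V_CC = 0.2830.
R1 = R2·(1/k − 1) = 1.80 × 2.534 = 4.561 kΩ.

R1 ≈ 4.56 kΩ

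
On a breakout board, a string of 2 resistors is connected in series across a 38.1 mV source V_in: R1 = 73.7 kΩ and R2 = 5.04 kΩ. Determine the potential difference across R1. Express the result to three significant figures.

V ≈ 35.7 mV

ΣR = 73.7 + 5.04 = 78.74 kΩ.
V = V_in · R/ΣR = 38.1 × 0.9360 = 35.66 mV.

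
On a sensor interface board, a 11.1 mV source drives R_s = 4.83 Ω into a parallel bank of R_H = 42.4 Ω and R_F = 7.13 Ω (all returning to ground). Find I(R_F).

I ≈ 0.869 mA

Equivalent of the parallel group: R_p = 6.104 Ω.
V_A = 11.1 × 6.104/10.93 = 6.196 mV.
I(R_F) = V_A / R_F = 6.196/7.13 = 0.8691 mA.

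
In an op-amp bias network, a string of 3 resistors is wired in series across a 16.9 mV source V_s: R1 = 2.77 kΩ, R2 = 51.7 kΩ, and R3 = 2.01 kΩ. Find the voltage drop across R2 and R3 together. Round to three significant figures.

ΣR = 2.77 + 51.7 + 2.01 = 56.48 kΩ.
R_{R2..R3} = 51.7 + 2.01 = 53.71 kΩ.
V = V_s · R/ΣR = 16.9 × 0.9510 = 16.07 mV.

V ≈ 16.1 mV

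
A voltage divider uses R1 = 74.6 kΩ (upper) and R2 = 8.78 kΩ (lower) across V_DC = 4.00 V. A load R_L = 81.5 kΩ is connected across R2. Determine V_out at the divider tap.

The load sits in parallel with R2, giving an effective lower resistance R2' = R2·R_L/(R2+R_L) = 7.926 kΩ.
Then V_out = V_DC · R2'/(R1 + R2') = 4.00 × 7.926/82.53 = 0.3842 V.

V_out ≈ 0.384 V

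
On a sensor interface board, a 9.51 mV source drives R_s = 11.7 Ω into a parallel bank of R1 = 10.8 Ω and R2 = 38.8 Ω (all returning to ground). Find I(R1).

Parallel bank: R_p = 1/(1/10.8 + 1/38.8) = 8.448 Ω.
Node voltage V_A = V_CC · R_p/(R_s + R_p) = 9.51 × 0.4193 = 3.988 mV.
Branch current I = V_A/R1 = 3.988/10.8 = 0.3692 mA.

I ≈ 0.369 mA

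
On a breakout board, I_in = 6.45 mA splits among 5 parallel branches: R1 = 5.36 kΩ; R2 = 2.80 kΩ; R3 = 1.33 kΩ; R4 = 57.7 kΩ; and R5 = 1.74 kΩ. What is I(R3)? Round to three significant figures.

I ≈ 2.57 mA

Total conductance ΣG = 1/5.36 + 1/2.80 + 1/1.33 + 1/57.7 + 1/1.74 = 1.888 (units of 1/kΩ).
By the current-divider rule, I = I_in · G_k/ΣG = 6.45 × 0.3983 = 2.569 mA.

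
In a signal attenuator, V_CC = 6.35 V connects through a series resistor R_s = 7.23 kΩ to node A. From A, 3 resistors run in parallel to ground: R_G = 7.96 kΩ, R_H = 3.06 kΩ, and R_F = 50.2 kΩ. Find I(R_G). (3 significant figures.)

I ≈ 0.181 mA

Parallel bank: R_p = 1/(1/7.96 + 1/3.06 + 1/50.2) = 2.117 kΩ.
V_A = 6.35 × 2.117/9.347 = 1.438 V.
I(R_G) = V_A / R_G = 1.438/7.96 = 0.1807 mA.
(Equivalently: I_total = 0.6794 mA, then current-divider fraction G_k/ΣG = 0.2660.)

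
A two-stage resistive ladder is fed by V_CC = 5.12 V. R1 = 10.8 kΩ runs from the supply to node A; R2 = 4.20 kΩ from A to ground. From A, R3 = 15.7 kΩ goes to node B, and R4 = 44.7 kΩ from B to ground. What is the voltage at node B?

The second stage (R3 + R4 = 60.40 kΩ) loads node A in parallel with R2.
Effective lower resistance at A: R2 ‖ 60.40 = 3.927 kΩ.
First divider: V_A = V_CC · 3.927/(10.8 + 3.927) = 1.365 V.
Then the unloaded second divider: V_B = V_A × R4/(R3+R4) = 1.365 × 0.7401 = 1.010 V.

V_B ≈ 1.01 V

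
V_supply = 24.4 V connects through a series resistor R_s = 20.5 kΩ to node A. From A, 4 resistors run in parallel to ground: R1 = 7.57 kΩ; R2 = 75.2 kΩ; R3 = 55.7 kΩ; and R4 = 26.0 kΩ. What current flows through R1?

I ≈ 0.627 mA

Parallel bank: R_p = 1/(1/7.57 + 1/75.2 + 1/55.7 + 1/26.0) = 4.955 kΩ.
Node voltage V_A = V_supply · R_p/(R_s + R_p) = 24.4 × 0.1947 = 4.750 V.
I(R1) = V_A / R1 = 4.750/7.57 = 0.6274 mA.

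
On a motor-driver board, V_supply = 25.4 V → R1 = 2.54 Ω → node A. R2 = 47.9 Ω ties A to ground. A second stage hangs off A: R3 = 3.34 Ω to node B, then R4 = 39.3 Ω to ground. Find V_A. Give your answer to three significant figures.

V_A ≈ 22.8 V

The second stage (R3 + R4 = 42.64 Ω) loads node A in parallel with R2.
R2 ‖ (R3+R4) = 22.56 Ω.
So V_A = 25.4 × 0.8988 = 22.83 V.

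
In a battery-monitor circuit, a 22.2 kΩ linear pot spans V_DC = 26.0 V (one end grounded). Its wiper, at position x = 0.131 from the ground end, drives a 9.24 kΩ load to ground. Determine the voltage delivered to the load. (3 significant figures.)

Split the track: R_lower = x·R_p = 2.908 kΩ, R_upper = (1−x)·R_p = 19.29 kΩ.
R_L loads the lower segment: effective lower R = 2.212 kΩ.
Loaded-divider output: V_out = 26.0 × 0.1029 = 2.674 V.
(Unloaded: V_out = x·V_DC = 3.41 V.)

V_out ≈ 2.67 V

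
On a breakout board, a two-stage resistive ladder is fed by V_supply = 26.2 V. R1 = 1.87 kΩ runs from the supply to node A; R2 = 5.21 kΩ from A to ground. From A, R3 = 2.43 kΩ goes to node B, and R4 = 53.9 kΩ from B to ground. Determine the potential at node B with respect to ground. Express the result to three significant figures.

The second stage (R3 + R4 = 56.33 kΩ) loads node A in parallel with R2.
R2 ‖ (R3+R4) = 4.769 kΩ.
First divider: V_A = V_supply · 4.769/(1.87 + 4.769) = 18.82 V.
V_B = V_A × 0.9569 = 18.01 V.

V_B ≈ 18.0 V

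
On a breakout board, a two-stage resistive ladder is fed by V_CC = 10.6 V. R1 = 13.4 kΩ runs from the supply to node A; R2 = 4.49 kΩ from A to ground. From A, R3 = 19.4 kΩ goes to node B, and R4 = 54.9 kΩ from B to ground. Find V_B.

Looking into the second stage from A: R3 + R4 = 74.30 kΩ appears in parallel with R2.
R2 ‖ (R3+R4) = 4.234 kΩ.
So V_A = 10.6 × 0.2401 = 2.545 V.
V_B = V_A × 0.7389 = 1.881 V.

V_B ≈ 1.88 V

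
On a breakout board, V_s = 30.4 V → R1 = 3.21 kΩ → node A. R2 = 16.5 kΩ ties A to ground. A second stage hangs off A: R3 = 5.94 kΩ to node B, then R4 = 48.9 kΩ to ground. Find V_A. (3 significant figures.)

The second stage (R3 + R4 = 54.84 kΩ) loads node A in parallel with R2.
Effective lower resistance at A: R2 ‖ 54.84 = 12.68 kΩ.
So V_A = 30.4 × 0.7980 = 24.26 V.

V_A ≈ 24.3 V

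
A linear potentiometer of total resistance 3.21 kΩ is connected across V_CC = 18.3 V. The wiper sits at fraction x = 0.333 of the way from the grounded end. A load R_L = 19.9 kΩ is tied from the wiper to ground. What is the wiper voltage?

V_out ≈ 5.88 V

Lower segment x·R_p = 1.069 kΩ; upper segment (1−x)·R_p = 2.141 kΩ.
(x·R_p) ‖ R_L = 1.014 kΩ.
Then V_out = V_CC · 1.014/(2.141 + 1.014) = 5.883 V.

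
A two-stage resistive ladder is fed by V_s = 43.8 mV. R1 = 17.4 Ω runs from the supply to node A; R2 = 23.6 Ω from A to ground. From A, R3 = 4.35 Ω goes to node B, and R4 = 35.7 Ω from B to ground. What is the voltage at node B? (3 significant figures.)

Looking into the second stage from A: R3 + R4 = 40.05 Ω appears in parallel with R2.
Effective lower resistance at A: R2 ‖ 40.05 = 14.85 Ω.
First divider: V_A = V_s · 14.85/(17.4 + 14.85) = 20.17 mV.
Then the unloaded second divider: V_B = V_A × R4/(R3+R4) = 20.17 × 0.8914 = 17.98 mV.

V_B ≈ 18.0 mV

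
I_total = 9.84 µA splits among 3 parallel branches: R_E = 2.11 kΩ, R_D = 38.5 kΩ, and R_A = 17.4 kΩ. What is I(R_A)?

Conductances: ΣG = 1/2.11 + 1/38.5 + 1/17.4 = 0.5574 (1/kΩ).
R_A takes the fraction G_k/ΣG = 0.05747/0.5574 = 0.1031, so I = 9.84 × 0.1031 = 1.015 µA.

I ≈ 1.01 µA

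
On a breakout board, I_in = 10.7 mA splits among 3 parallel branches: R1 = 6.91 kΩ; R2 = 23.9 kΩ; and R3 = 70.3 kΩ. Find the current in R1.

I ≈ 7.71 mA

Total conductance ΣG = 1/6.91 + 1/23.9 + 1/70.3 = 0.2008 (units of 1/kΩ).
By the current-divider rule, I = I_in · G_k/ΣG = 10.7 × 0.7208 = 7.712 mA.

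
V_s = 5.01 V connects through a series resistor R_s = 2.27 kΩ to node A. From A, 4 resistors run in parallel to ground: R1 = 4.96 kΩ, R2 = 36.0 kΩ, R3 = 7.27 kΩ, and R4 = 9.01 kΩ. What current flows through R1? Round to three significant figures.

Combine the parallel branches: R_p = (1/4.96 + 1/36.0 + 1/7.27 + 1/9.01)⁻¹ = 2.092 kΩ.
V_A by voltage divider: V_A = 5.01 × 2.092/(2.27 + 2.092) = 2.403 V.
Branch current I = V_A/R1 = 2.403/4.96 = 0.4845 mA.

I ≈ 0.484 mA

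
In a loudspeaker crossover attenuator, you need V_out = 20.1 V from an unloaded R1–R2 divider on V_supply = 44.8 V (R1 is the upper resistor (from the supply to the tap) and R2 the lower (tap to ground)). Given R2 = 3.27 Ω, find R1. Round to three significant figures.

R1 ≈ 4.02 Ω

The divider ratio is R2/(R1+R2) = 20.1/44.8 = 0.4487.
So R1 = R2 · (V_supply/V_out − 1) = 3.27 × (44.8/20.1 − 1) = 3.27 × 1.229 = 4.018 Ω.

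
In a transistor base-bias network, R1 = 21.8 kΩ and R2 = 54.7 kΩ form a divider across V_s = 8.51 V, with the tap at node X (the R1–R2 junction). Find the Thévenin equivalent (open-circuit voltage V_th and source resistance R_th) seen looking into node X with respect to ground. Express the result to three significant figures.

V_th ≈ 6.08 V, R_th ≈ 15.6 kΩ

Open-circuit (no load on X): V_th = V_s · R2/(R1 + R2) = 8.51 × 54.7/(21.80 + 54.7) = 6.085 V.
Looking into X with the source shorted: R_th = R1·R2/(R1+R2) = 21.80 × 54.7/76.50 = 15.59 kΩ.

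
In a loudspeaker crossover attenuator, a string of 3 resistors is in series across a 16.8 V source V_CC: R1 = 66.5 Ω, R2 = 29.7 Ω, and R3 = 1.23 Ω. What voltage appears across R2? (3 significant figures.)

V ≈ 5.12 V

Series total: ΣR = 66.5 + 29.7 + 1.23 = 97.43 Ω.
By the voltage-divider rule, V = 16.8 × 29.70/97.43 = 5.121 V.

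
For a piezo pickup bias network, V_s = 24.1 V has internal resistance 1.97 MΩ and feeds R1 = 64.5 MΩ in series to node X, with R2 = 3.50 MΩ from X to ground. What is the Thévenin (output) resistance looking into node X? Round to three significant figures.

R_th ≈ 3.32 MΩ

R1' = 1.97 + 64.5 = 66.47 MΩ (source resistance + R1).
Zeroing V_s shorts the top of R1' to ground, so R_th = R1' ‖ R2 = 3.325 MΩ.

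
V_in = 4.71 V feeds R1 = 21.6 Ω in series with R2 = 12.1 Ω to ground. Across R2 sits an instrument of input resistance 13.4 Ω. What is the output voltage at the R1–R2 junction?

R2 ‖ R_L = (12.1 × 13.4)/(12.1 + 13.4) = 6.358 Ω.
Then V_out = V_in · R2'/(R1 + R2') = 4.71 × 6.358/27.96 = 1.071 V.
(Unloaded it would be 1.69 V; the load pulls it down.)

V_out ≈ 1.07 V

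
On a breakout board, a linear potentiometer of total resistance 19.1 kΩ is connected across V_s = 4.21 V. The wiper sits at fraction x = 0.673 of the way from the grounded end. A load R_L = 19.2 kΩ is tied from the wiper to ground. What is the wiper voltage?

Lower segment x·R_p = 12.85 kΩ; upper segment (1−x)·R_p = 6.246 kΩ.
R_L loads the lower segment: effective lower R = 7.700 kΩ.
Then V_out = V_s · 7.700/(6.246 + 7.700) = 2.324 V.
(Unloaded: V_out = x·V_s = 2.83 V.)

V_out ≈ 2.32 V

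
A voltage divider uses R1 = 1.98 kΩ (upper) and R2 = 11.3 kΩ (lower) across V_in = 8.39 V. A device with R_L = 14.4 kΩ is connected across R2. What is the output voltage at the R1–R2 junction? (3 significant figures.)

The load sits in parallel with R2, giving an effective lower resistance R2' = R2·R_L/(R2+R_L) = 6.332 kΩ.
Now apply the divider: V_out = 8.39 × 0.7618 = 6.391 V.
(Unloaded it would be 7.14 V; the load pulls it down.)

V_out ≈ 6.39 V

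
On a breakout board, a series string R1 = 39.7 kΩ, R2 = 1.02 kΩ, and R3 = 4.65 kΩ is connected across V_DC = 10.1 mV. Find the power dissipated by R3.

The common current is I = 10.1/45.37 = 0.2226 µA.
V(R3) = I·R = 1.035 mV; P = V·I = 1.035 × 0.2226 = 0.2304 nW.

P ≈ 0.230 nW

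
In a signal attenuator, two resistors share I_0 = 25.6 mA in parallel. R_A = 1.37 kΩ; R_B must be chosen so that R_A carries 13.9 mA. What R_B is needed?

R_B ≈ 1.63 kΩ

The fraction through R_A equals R_B/(R_A+R_B).
With f = 0.5430, R_B = R_A · f/(1−f) = 1.37 × 1.188 = 1.628 kΩ.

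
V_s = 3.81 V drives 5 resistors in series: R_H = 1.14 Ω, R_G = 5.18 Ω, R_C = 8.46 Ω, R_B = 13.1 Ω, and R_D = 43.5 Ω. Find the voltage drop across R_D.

V ≈ 2.32 V

Total series resistance ΣR = 1.14 + 5.18 + 8.46 + 13.1 + 43.5 = 71.38 Ω.
Voltage divider: V = V_s · (43.50 / 71.38) = 3.81 × 0.6094 = 2.322 V.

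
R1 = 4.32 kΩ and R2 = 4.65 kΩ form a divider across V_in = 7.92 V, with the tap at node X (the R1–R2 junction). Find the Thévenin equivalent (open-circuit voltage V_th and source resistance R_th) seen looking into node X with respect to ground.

V_th ≈ 4.11 V, R_th ≈ 2.24 kΩ

V_th is the unloaded tap voltage: V_in · R2/(R1+R2) = 7.92 × 0.5184 = 4.106 V.
Zeroing V_in shorts the top of R1 to ground, so R_th = R1 ‖ R2 = 2.239 kΩ.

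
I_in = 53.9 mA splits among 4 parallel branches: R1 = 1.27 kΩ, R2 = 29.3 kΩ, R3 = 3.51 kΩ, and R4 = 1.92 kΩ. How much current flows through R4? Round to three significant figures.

I ≈ 17.3 mA

Total conductance ΣG = 1/1.27 + 1/29.3 + 1/3.51 + 1/1.92 = 1.627 (units of 1/kΩ).
By the current-divider rule, I = I_in · G_k/ΣG = 53.9 × 0.3201 = 17.25 mA.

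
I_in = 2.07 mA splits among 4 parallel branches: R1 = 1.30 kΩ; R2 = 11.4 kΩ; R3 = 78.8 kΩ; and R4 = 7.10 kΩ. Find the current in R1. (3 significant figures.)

I ≈ 1.58 mA

Total conductance ΣG = 1/1.30 + 1/11.4 + 1/78.8 + 1/7.10 = 1.010 (units of 1/kΩ).
R1 takes the fraction G_k/ΣG = 0.7692/1.010 = 0.7612, so I = 2.07 × 0.7612 = 1.576 mA.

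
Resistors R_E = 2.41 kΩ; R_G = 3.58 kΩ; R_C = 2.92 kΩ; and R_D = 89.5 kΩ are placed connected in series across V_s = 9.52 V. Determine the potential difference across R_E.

V ≈ 0.233 V

ΣR = 2.41 + 3.58 + 2.92 + 89.5 = 98.41 kΩ.
V = V_s · R/ΣR = 9.52 × 0.02449 = 0.2331 V.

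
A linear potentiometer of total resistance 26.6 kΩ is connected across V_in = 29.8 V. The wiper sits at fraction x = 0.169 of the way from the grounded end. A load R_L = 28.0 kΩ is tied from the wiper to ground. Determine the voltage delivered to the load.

V_out ≈ 4.44 V

The pot divides into 22.10 kΩ above the wiper and 4.495 kΩ below.
(x·R_p) ‖ R_L = 3.874 kΩ.
Loaded-divider output: V_out = 29.8 × 0.1491 = 4.443 V.
(Unloaded: V_out = x·V_in = 5.04 V.)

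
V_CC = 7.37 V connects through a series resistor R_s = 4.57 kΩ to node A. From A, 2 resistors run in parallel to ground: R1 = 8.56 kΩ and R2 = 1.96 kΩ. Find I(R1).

I ≈ 0.223 mA

Parallel bank: R_p = 1/(1/8.56 + 1/1.96) = 1.595 kΩ.
Node voltage V_A = V_CC · R_p/(R_s + R_p) = 7.37 × 0.2587 = 1.907 V.
I(R1) = V_A / R1 = 1.907/8.56 = 0.2227 mA.
(Equivalently: I_total = 1.195 mA, then current-divider fraction G_k/ΣG = 0.1863.)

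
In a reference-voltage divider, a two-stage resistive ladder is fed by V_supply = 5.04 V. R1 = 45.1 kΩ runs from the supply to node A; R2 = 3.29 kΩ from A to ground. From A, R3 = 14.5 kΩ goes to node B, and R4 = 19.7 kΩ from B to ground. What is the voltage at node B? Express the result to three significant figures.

V_B ≈ 0.181 V

Looking into the second stage from A: R3 + R4 = 34.20 kΩ appears in parallel with R2.
R2 ‖ (R3+R4) = 3.001 kΩ.
First divider: V_A = V_supply · 3.001/(45.1 + 3.001) = 0.3145 V.
Then the unloaded second divider: V_B = V_A × R4/(R3+R4) = 0.3145 × 0.5760 = 0.1811 V.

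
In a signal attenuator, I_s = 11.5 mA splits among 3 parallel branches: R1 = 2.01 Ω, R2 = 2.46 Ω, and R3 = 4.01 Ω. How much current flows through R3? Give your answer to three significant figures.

I ≈ 2.49 mA

Conductances: ΣG = 1/2.01 + 1/2.46 + 1/4.01 = 1.153 (1/Ω).
By the current-divider rule, I = I_s · G_k/ΣG = 11.5 × 0.2162 = 2.486 mA.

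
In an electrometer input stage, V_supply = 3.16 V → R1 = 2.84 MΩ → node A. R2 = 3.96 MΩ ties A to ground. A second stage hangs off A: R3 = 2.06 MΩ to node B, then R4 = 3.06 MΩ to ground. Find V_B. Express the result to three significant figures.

The second stage (R3 + R4 = 5.120 MΩ) loads node A in parallel with R2.
R2 ‖ (R3+R4) = 2.233 MΩ.
So V_A = 3.16 × 0.4402 = 1.391 V.
Stage 2 is unloaded, so V_B = V_A · R4/(R3+R4) = 1.391 × 3.06/5.120 = 0.8313 V.

V_B ≈ 0.831 V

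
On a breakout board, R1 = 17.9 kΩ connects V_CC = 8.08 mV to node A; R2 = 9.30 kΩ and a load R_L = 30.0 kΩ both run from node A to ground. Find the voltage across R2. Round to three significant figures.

V_out ≈ 2.29 mV

R2 ‖ R_L = (9.30 × 30.0)/(9.30 + 30.0) = 7.099 kΩ.
Then V_out = V_CC · R2'/(R1 + R2') = 8.08 × 7.099/25.00 = 2.295 mV.
(Unloaded it would be 2.76 mV; the load pulls it down.)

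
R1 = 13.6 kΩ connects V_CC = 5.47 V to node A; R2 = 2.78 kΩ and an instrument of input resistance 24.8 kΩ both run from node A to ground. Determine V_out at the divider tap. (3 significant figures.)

V_out ≈ 0.849 V

R2 ‖ R_L = (2.78 × 24.8)/(2.78 + 24.8) = 2.500 kΩ.
Voltage divider with the loaded lower leg: V_out = 5.47 × 2.500/(13.6 + 2.500) = 5.47 × 0.1553 = 0.8493 V.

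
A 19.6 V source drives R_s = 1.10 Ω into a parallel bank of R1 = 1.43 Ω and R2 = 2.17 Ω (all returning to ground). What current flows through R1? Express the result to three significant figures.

I ≈ 6.02 A

Parallel bank: R_p = 1/(1/1.43 + 1/2.17) = 0.8620 Ω.
V_A by voltage divider: V_A = 19.6 × 0.8620/(1.10 + 0.8620) = 8.611 V.
Branch current I = V_A/R1 = 8.611/1.43 = 6.022 A.
(Check via current divider: I_total = 9.990 A; share G_k/ΣG = 0.6028 → same result.)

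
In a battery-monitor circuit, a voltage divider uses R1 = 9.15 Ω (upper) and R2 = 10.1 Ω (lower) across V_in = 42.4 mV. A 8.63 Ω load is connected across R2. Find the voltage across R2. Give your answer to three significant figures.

R2 ‖ R_L = (10.1 × 8.63)/(10.1 + 8.63) = 4.654 Ω.
Now apply the divider: V_out = 42.4 × 0.3371 = 14.29 mV.
(Unloaded it would be 22.2 mV; the load pulls it down.)

V_out ≈ 14.3 mV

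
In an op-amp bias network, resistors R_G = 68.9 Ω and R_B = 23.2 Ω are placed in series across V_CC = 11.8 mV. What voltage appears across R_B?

V ≈ 2.97 mV

Total series resistance ΣR = 68.9 + 23.2 = 92.10 Ω.
By the voltage-divider rule, V = 11.8 × 23.20/92.10 = 2.972 mV.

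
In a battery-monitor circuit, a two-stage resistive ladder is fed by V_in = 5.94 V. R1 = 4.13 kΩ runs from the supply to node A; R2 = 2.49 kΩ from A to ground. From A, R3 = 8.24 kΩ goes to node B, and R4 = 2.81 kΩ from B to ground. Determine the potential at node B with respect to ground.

Node A sees R2 in parallel with the series input of stage 2, R3 + R4 = 11.05 kΩ.
R2 ‖ (R3+R4) = 2.032 kΩ.
First divider: V_A = V_in · 2.032/(4.13 + 2.032) = 1.959 V.
V_B = V_A × 0.2543 = 0.4981 V.

V_B ≈ 0.498 V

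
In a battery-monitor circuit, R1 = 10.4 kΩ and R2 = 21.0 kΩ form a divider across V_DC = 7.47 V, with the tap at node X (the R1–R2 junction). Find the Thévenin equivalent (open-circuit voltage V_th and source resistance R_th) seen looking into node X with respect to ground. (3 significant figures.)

V_th ≈ 5.00 V, R_th ≈ 6.96 kΩ

V_th is the unloaded tap voltage: V_DC · R2/(R1+R2) = 7.47 × 0.6688 = 4.996 V.
Looking into X with the source shorted: R_th = R1·R2/(R1+R2) = 10.40 × 21.0/31.40 = 6.955 kΩ.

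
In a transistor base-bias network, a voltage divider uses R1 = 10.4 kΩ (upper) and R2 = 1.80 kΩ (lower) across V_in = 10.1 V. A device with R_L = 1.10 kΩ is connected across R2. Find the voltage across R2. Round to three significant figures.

R2 ‖ R_L = (1.80 × 1.10)/(1.80 + 1.10) = 0.6828 kΩ.
Now apply the divider: V_out = 10.1 × 0.06161 = 0.6222 V.
(Unloaded it would be 1.49 V; the load pulls it down.)

V_out ≈ 0.622 V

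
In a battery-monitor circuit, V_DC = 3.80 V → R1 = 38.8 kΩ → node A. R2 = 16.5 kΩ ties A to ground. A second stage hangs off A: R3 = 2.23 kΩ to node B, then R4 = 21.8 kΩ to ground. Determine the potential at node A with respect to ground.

V_A ≈ 0.765 V

The second stage (R3 + R4 = 24.03 kΩ) loads node A in parallel with R2.
Effective lower resistance at A: R2 ‖ 24.03 = 9.783 kΩ.
First divider: V_A = V_DC · 9.783/(38.8 + 9.783) = 0.7652 V.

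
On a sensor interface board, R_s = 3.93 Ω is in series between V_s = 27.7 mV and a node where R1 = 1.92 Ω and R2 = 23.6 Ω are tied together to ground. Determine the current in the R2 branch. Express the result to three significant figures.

I ≈ 0.365 mA

Equivalent of the parallel group: R_p = 1.776 Ω.
Node voltage V_A = V_s · R_p/(R_s + R_p) = 27.7 × 0.3112 = 8.620 mV.
Branch current I = V_A/R2 = 8.620/23.6 = 0.3653 mA.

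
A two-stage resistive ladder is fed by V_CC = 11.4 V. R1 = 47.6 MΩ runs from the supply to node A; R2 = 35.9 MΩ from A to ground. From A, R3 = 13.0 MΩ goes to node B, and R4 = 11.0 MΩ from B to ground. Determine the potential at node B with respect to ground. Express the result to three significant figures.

V_B ≈ 1.21 V

The second stage (R3 + R4 = 24.00 MΩ) loads node A in parallel with R2.
R2 ‖ (R3+R4) = 14.38 MΩ.
V_A = 11.4 × 14.38/(47.6 + 14.38) = 2.645 V.
Stage 2 is unloaded, so V_B = V_A · R4/(R3+R4) = 2.645 × 11.0/24.00 = 1.213 V.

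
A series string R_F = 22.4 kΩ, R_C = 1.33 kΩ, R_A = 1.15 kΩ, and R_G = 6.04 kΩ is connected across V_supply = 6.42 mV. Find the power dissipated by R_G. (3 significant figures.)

ΣR = 30.92 kΩ → I = 6.42/30.92 = 0.2076 µA.
P = I²R = 0.04311 × 6.04 = 0.2604 nW.

P ≈ 0.260 nW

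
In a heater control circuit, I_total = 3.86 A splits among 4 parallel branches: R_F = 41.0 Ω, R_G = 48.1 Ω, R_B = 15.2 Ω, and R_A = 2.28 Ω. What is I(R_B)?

ΣG = 1/41.0 + 1/48.1 + 1/15.2 + 1/2.28 = 0.5496.
Current divider: I(R_B) = I_total · G_k/ΣG = 3.86 × (0.06579/0.5496) = 3.86 × 0.1197 = 0.4621 A.

I ≈ 0.462 A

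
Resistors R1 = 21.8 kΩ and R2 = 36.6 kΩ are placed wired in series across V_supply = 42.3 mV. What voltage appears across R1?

Total series resistance ΣR = 21.8 + 36.6 = 58.40 kΩ.
Voltage divider: V = V_supply · (21.80 / 58.40) = 42.3 × 0.3733 = 15.79 mV.

V ≈ 15.8 mV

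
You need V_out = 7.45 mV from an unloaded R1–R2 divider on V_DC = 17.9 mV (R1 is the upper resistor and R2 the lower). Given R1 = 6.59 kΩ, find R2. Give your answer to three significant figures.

Required fraction k = V_out/V_DC = 0.4162.
Rearranging, R2 = R1·k/(1−k) = 6.59 × 0.7129 = 4.698 kΩ.

R2 ≈ 4.70 kΩ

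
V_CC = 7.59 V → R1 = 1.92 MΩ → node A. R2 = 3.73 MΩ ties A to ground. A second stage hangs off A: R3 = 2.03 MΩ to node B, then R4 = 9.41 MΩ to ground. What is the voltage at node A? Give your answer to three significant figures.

The second stage (R3 + R4 = 11.44 MΩ) loads node A in parallel with R2.
R2 ‖ (R3+R4) = 2.813 MΩ.
First divider: V_A = V_CC · 2.813/(1.92 + 2.813) = 4.511 V.

V_A ≈ 4.51 V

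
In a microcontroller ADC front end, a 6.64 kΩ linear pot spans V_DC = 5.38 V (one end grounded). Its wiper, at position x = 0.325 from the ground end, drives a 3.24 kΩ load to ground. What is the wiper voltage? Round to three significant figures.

V_out ≈ 1.21 V

Lower segment x·R_p = 2.158 kΩ; upper segment (1−x)·R_p = 4.482 kΩ.
(x·R_p) ‖ R_L = 1.295 kΩ.
Loaded-divider output: V_out = 5.38 × 0.2242 = 1.206 V.
(Unloaded: V_out = x·V_DC = 1.75 V.)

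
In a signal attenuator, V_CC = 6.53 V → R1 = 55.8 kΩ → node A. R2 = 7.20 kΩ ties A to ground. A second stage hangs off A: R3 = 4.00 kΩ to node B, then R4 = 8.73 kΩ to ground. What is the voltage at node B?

V_B ≈ 0.341 V

Node A sees R2 in parallel with the series input of stage 2, R3 + R4 = 12.73 kΩ.
R2 ‖ (R3+R4) = 4.599 kΩ.
So V_A = 6.53 × 0.07614 = 0.4972 V.
Then the unloaded second divider: V_B = V_A × R4/(R3+R4) = 0.4972 × 0.6858 = 0.3410 V.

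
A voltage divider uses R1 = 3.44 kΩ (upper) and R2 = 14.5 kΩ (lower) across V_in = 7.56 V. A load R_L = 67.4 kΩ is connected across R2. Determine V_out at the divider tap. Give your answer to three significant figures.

V_out ≈ 5.87 V

R2 ‖ R_L = (14.5 × 67.4)/(14.5 + 67.4) = 11.93 kΩ.
Now apply the divider: V_out = 7.56 × 0.7762 = 5.868 V.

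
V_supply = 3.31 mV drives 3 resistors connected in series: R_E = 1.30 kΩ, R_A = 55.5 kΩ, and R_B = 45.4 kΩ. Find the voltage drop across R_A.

V ≈ 1.80 mV

Total series resistance ΣR = 1.30 + 55.5 + 45.4 = 102.2 kΩ.
V = V_supply · R/ΣR = 3.31 × 0.5431 = 1.798 mV.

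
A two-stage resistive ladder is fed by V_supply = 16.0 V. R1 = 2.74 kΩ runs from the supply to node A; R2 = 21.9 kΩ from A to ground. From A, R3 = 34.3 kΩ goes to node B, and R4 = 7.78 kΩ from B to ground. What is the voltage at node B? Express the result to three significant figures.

V_B ≈ 2.49 V

The second stage (R3 + R4 = 42.08 kΩ) loads node A in parallel with R2.
Effective lower resistance at A: R2 ‖ 42.08 = 14.40 kΩ.
First divider: V_A = V_supply · 14.40/(2.74 + 14.40) = 13.44 V.
Then the unloaded second divider: V_B = V_A × R4/(R3+R4) = 13.44 × 0.1849 = 2.485 V.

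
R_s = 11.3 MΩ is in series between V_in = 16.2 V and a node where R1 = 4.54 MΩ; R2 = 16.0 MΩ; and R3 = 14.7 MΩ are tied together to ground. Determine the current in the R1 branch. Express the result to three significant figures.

Equivalent of the parallel group: R_p = 2.851 MΩ.
V_A by voltage divider: V_A = 16.2 × 2.851/(11.3 + 2.851) = 3.264 V.
Branch current I = V_A/R1 = 3.264/4.54 = 0.7188 µA.

I ≈ 0.719 µA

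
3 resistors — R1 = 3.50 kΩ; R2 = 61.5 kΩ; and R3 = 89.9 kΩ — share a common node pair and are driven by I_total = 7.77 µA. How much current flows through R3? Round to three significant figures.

I ≈ 0.276 µA

Conductances: ΣG = 1/3.50 + 1/61.5 + 1/89.9 = 0.3131 (1/kΩ).
R3 takes the fraction G_k/ΣG = 0.01112/0.3131 = 0.03553, so I = 7.77 × 0.03553 = 0.2760 µA.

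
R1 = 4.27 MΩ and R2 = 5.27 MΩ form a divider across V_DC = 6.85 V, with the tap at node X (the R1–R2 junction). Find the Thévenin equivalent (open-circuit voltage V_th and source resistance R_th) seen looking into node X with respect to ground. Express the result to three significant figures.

V_th ≈ 3.78 V, R_th ≈ 2.36 MΩ

With X open, the divider is unloaded: V_th = 6.85 × 5.27/9.540 = 3.784 V.
With V_DC suppressed (replaced by a short), R_th = R1 ‖ R2 = (4.270 × 5.27)/(4.270 + 5.27) = 2.359 MΩ.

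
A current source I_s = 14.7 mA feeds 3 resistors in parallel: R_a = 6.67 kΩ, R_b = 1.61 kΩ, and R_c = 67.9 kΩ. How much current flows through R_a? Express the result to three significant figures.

Conductances: ΣG = 1/6.67 + 1/1.61 + 1/67.9 = 0.7858 (1/kΩ).
Current divider: I(R_a) = I_s · G_k/ΣG = 14.7 × (0.1499/0.7858) = 14.7 × 0.1908 = 2.805 mA.

I ≈ 2.80 mA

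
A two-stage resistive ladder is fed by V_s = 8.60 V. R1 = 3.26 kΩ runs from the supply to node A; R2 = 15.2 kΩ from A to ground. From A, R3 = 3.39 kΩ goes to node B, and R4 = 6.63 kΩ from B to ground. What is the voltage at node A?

V_A ≈ 5.59 V

The second stage (R3 + R4 = 10.02 kΩ) loads node A in parallel with R2.
Effective lower resistance at A: R2 ‖ 10.02 = 6.039 kΩ.
So V_A = 8.60 × 0.6494 = 5.585 V.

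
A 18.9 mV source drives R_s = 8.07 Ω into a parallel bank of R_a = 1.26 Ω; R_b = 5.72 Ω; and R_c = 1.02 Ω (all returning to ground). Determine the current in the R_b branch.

I ≈ 0.198 mA

Combine the parallel branches: R_p = (1/1.26 + 1/5.72 + 1/1.02)⁻¹ = 0.5131 Ω.
V_A by voltage divider: V_A = 18.9 × 0.5131/(8.07 + 0.5131) = 1.130 mV.
Branch current I = V_A/R_b = 1.130/5.72 = 0.1975 mA.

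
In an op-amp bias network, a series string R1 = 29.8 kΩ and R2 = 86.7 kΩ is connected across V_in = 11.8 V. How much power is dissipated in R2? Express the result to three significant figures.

Series current I = V_in/ΣR = 11.8/116.5 = 0.1013 mA.
P = I²R = 0.01026 × 86.7 = 0.8895 mW.

P ≈ 0.889 mW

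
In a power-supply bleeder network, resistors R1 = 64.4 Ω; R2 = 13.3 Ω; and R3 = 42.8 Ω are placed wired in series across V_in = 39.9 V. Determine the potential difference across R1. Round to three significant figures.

ΣR = 64.4 + 13.3 + 42.8 = 120.5 Ω.
Voltage divider: V = V_in · (64.40 / 120.5) = 39.9 × 0.5344 = 21.32 V.

V ≈ 21.3 V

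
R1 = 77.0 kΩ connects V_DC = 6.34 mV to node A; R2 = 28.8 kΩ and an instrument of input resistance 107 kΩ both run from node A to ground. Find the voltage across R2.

V_out ≈ 1.44 mV

The load sits in parallel with R2, giving an effective lower resistance R2' = R2·R_L/(R2+R_L) = 22.69 kΩ.
Then V_out = V_DC · R2'/(R1 + R2') = 6.34 × 22.69/99.69 = 1.443 mV.
(Unloaded it would be 1.73 mV; the load pulls it down.)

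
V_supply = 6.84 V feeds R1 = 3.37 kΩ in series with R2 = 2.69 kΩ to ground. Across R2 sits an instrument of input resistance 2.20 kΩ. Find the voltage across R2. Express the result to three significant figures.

First combine the lower leg with the load: R2 ‖ R_L = 1.210 kΩ.
Now apply the divider: V_out = 6.84 × 0.2642 = 1.807 V.
(Unloaded it would be 3.04 V; the load pulls it down.)

V_out ≈ 1.81 V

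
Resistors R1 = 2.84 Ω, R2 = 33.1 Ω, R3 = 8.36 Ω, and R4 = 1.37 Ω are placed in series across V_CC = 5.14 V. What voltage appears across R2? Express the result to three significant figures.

V ≈ 3.73 V

ΣR = 2.84 + 33.1 + 8.36 + 1.37 = 45.67 Ω.
By the voltage-divider rule, V = 5.14 × 33.10/45.67 = 3.725 V.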